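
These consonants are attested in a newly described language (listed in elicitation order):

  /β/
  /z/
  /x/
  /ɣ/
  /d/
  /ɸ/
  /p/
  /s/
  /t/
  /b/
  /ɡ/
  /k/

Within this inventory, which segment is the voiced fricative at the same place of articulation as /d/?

/z/

/d/ is a voiced alveolar stop.
The voiced fricative at the same place is a voiced alveolar fricative — in this inventory, /z/.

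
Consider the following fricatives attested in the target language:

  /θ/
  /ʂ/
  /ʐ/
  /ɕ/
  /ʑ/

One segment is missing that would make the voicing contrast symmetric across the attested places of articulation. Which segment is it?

place of articulation  voiceless  voiced  
dental            θ         —       
retroflex         ʂ         ʐ       
alveolo-palatal   ɕ         ʑ       
The dental row has no voiced member, so the gap is the voiced dental fricative /ð/.

/ð/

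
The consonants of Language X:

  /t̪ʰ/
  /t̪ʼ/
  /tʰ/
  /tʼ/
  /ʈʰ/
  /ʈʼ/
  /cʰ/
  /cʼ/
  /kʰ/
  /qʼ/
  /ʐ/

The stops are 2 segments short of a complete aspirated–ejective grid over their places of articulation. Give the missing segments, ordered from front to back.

dental: aspirated /t̪ʰ/, ejective /t̪ʼ/.
alveolar: aspirated /tʰ/, ejective /tʼ/.
retroflex: aspirated /ʈʰ/, ejective /ʈʼ/.
palatal: aspirated /cʰ/, ejective /cʼ/.
velar: aspirated /kʰ/, ejective —.
uvular: aspirated —, ejective /qʼ/.
Gaps, from front to back: velar lacks ejective (/kʼ/); uvular lacks aspirated (/qʰ/).

/kʼ/, /qʰ/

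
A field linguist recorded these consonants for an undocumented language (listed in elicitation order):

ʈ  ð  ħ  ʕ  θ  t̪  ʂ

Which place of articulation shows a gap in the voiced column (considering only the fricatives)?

place of articulation  voiceless  voiced  
dental            θ         ð       
retroflex         ʂ         —       
pharyngeal        ħ         ʕ       
Every place of articulation has a voiced member except retroflex, where /ʐ/ would be expected.

retroflex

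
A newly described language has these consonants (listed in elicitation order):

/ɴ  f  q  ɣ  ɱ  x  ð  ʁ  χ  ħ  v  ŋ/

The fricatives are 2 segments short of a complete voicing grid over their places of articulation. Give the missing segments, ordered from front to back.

Voiceless: /f/ (labiodental), /x/ (velar), /χ/ (uvular), /ħ/ (pharyngeal).
Voiced: /v/ (labiodental), /ð/ (dental), /ɣ/ (velar), /ʁ/ (uvular).
Gaps, from front to back: dental lacks voiceless (/θ/); pharyngeal lacks voiced (/ʕ/).

/θ/, /ʕ/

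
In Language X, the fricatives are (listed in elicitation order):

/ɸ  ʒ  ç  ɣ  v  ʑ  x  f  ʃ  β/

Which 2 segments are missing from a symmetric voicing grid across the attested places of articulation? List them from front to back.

Voiceless: /ɸ/ (bilabial), /f/ (labiodental), /ʃ/ (postalveolar), /ç/ (palatal), /x/ (velar).
Voiced: /β/ (bilabial), /v/ (labiodental), /ʒ/ (postalveolar), /ʑ/ (alveolo-palatal), /ɣ/ (velar).
Gaps, from front to back: alveolo-palatal lacks voiceless (/ɕ/); palatal lacks voiced (/ʝ/).

/ɕ/, /ʝ/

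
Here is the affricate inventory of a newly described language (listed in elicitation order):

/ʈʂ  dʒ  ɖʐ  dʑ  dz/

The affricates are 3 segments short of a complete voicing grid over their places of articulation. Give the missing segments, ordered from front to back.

/ts/, /tʃ/, /tɕ/

place of articulation  voiceless  voiced  
alveolar          —         dz      
postalveolar      —         dʒ      
retroflex         ʈʂ        ɖʐ      
alveolo-palatal   —         dʑ      
Gaps, from front to back: alveolar lacks voiceless (/ts/); postalveolar lacks voiceless (/tʃ/); alveolo-palatal lacks voiceless (/tɕ/).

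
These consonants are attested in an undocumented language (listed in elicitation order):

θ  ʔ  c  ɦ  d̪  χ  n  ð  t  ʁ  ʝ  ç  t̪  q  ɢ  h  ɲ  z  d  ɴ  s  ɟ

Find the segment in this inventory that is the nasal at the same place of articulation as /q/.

/q/ is a voiceless uvular stop.
The nasal at the same place is an uvular nasal — in this inventory, /ɴ/.

/ɴ/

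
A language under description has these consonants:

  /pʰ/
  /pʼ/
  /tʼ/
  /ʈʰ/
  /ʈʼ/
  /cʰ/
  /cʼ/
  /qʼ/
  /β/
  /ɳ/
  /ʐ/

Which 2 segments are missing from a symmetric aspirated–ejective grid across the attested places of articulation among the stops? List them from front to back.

/tʰ/, /qʰ/

place of articulation  aspirated  ejective
bilabial          pʰ        pʼ      
alveolar          —         tʼ      
retroflex         ʈʰ        ʈʼ      
palatal           cʰ        cʼ      
uvular            —         qʼ      
Gaps, from front to back: alveolar lacks aspirated (/tʰ/); uvular lacks aspirated (/qʰ/).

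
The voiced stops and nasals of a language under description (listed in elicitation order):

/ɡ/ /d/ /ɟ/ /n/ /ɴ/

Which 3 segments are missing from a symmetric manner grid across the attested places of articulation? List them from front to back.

Oral stop: /d/ (alveolar), /ɟ/ (palatal), /ɡ/ (velar).
Nasal: /n/ (alveolar), /ɴ/ (uvular).
Gaps, from front to back: palatal lacks nasal (/ɲ/); velar lacks nasal (/ŋ/); uvular lacks oral stop (/ɢ/).

/ɲ/, /ŋ/, /ɢ/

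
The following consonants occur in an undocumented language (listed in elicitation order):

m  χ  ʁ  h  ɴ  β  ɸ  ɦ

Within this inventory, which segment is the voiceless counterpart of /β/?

/ɸ/

/β/ is a voiced bilabial fricative.
The voiceless counterpart is a voiceless bilabial fricative — in this inventory, /ɸ/.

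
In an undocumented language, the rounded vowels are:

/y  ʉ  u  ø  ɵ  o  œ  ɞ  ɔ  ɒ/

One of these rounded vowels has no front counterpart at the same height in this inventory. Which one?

/ɒ/

High: /y/ ~ /ʉ/ ~ /u/
High-mid: /ø/ ~ /ɵ/ ~ /o/
Low-mid: /œ/ ~ /ɞ/ ~ /ɔ/
Low: only /ɒ/ (back); no front partner.
So /ɒ/ is the unpaired segment.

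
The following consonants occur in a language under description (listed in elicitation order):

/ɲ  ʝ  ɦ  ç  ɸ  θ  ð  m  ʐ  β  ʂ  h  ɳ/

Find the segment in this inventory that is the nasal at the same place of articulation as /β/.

/β/ is a voiced bilabial fricative.
The nasal at the same place is a bilabial nasal — in this inventory, /m/.

/m/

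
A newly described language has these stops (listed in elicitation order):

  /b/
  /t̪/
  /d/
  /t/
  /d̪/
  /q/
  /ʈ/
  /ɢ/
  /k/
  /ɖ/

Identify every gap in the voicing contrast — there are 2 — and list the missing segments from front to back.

/p/, /ɡ/

place of articulation  voiceless  voiced  
bilabial          —         b       
dental            t̪        d̪      
alveolar          t         d       
retroflex         ʈ         ɖ       
velar             k         —       
uvular            q         ɢ       
Gaps, from front to back: bilabial lacks voiceless (/p/); velar lacks voiced (/ɡ/).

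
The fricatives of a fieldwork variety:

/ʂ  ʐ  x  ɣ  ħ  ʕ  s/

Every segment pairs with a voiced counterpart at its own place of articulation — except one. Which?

/s/

Retroflex: /ʂ/ ~ /ʐ/
Velar: /x/ ~ /ɣ/
Pharyngeal: /ħ/ ~ /ʕ/
Alveolar: only /s/ (voiceless); no voiced partner.
So /s/ is the unpaired segment.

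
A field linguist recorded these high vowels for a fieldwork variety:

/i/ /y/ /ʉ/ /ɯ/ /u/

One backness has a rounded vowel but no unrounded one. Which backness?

central

front: unrounded /i/, rounded /y/.
central: unrounded —, rounded /ʉ/.
back: unrounded /ɯ/, rounded /u/.
Every backness has an unrounded member except central, where /ɨ/ would be expected.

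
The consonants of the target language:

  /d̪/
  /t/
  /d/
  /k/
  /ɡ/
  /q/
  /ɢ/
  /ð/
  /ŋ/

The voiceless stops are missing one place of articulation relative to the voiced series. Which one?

place of articulation  voiceless  voiced  
dental            —         d̪      
alveolar          t         d       
velar             k         ɡ       
uvular            q         ɢ       
Every place of articulation has a voiceless member except dental, where /t̪/ would be expected.

dental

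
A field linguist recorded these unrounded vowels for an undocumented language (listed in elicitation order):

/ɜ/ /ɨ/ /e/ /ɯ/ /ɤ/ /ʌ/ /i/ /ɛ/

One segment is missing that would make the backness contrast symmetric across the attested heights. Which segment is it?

high: front /i/, central /ɨ/, back /ɯ/.
high-mid: front /e/, central —, back /ɤ/.
low-mid: front /ɛ/, central /ɜ/, back /ʌ/.
The high-mid row has no central member, so the gap is the high-mid central unrounded vowel /ɘ/.

/ɘ/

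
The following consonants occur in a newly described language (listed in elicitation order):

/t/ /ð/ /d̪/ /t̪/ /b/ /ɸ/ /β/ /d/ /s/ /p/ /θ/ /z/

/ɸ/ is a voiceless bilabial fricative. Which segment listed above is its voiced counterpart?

/β/

The voiced counterpart is a voiced bilabial fricative — in this inventory, /β/.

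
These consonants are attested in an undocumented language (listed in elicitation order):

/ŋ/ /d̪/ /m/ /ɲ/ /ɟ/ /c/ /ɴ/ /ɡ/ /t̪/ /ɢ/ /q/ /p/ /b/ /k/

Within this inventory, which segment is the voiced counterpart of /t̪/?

/d̪/

/t̪/ is a voiceless dental stop.
The voiced counterpart is a voiced dental stop — in this inventory, /d̪/.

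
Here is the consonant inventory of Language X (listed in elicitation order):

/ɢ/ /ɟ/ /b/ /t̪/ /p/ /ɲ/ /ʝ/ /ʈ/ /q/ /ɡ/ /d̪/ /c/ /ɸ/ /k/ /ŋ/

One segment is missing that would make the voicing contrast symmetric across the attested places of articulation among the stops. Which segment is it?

place of articulation  voiceless  voiced  
bilabial          p         b       
dental            t̪        d̪      
retroflex         ʈ         —       
palatal           c         ɟ       
velar             k         ɡ       
uvular            q         ɢ       
The retroflex row has no voiced member, so the gap is the voiced retroflex stop /ɖ/.

/ɖ/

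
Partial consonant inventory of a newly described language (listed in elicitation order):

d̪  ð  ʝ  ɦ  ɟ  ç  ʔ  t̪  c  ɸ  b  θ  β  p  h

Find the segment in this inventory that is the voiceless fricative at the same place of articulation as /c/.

/c/ is a voiceless palatal stop.
The voiceless fricative at the same place is a voiceless palatal fricative — in this inventory, /ç/.

/ç/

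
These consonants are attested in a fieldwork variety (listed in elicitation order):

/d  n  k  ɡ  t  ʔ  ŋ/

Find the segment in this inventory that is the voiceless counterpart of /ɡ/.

/k/

/ɡ/ is a voiced velar stop.
The voiceless counterpart is a voiceless velar stop — in this inventory, /k/.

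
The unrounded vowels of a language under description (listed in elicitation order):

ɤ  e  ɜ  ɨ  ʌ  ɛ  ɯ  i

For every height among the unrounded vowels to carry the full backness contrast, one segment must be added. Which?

Front: /i/ (high), /e/ (high-mid), /ɛ/ (low-mid).
Central: /ɨ/ (high), /ɜ/ (low-mid).
Back: /ɯ/ (high), /ɤ/ (high-mid), /ʌ/ (low-mid).
The high-mid row has no central member, so the gap is the high-mid central unrounded vowel /ɘ/.

/ɘ/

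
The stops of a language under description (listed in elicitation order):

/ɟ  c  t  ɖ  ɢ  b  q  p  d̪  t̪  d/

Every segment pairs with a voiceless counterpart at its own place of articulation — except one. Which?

Bilabial: /p/ ~ /b/
Dental: /t̪/ ~ /d̪/
Alveolar: /t/ ~ /d/
Palatal: /c/ ~ /ɟ/
Uvular: /q/ ~ /ɢ/
Retroflex: only /ɖ/ (voiced); no voiceless partner.
So /ɖ/ is the unpaired segment.

/ɖ/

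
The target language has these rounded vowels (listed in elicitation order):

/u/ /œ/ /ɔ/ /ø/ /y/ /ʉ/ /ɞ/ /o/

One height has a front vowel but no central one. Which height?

high: front /y/, central /ʉ/, back /u/.
high-mid: front /ø/, central —, back /o/.
low-mid: front /œ/, central /ɞ/, back /ɔ/.
Every height has a central member except high-mid, where /ɵ/ would be expected.

high-mid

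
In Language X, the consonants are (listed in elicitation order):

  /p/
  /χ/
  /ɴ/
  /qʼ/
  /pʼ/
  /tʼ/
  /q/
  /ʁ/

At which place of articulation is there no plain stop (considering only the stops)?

bilabial: plain /p/, ejective /pʼ/.
alveolar: plain —, ejective /tʼ/.
uvular: plain /q/, ejective /qʼ/.
Every place of articulation has a plain member except alveolar, where /t/ would be expected.

alveolar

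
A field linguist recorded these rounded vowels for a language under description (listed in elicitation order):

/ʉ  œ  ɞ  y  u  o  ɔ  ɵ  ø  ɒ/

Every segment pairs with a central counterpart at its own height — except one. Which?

/ɒ/

High: /y/ ~ /ʉ/ ~ /u/
High-mid: /ø/ ~ /ɵ/ ~ /o/
Low-mid: /œ/ ~ /ɞ/ ~ /ɔ/
Low: only /ɒ/ (back); no central partner.
So /ɒ/ is the unpaired segment.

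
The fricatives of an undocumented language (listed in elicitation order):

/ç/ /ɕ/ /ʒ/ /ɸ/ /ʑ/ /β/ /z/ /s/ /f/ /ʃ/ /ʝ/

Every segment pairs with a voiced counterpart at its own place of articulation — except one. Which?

Bilabial: /ɸ/ ~ /β/
Alveolar: /s/ ~ /z/
Postalveolar: /ʃ/ ~ /ʒ/
Alveolo-palatal: /ɕ/ ~ /ʑ/
Palatal: /ç/ ~ /ʝ/
Labiodental: only /f/ (voiceless); no voiced partner.
So /f/ is the unpaired segment.

/f/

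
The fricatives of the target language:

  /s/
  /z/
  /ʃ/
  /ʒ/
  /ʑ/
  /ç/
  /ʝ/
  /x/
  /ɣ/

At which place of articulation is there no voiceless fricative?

alveolo-palatal

place of articulation  voiceless  voiced  
alveolar          s         z       
postalveolar      ʃ         ʒ       
alveolo-palatal   —         ʑ       
palatal           ç         ʝ       
velar             x         ɣ       
Every place of articulation has a voiceless member except alveolo-palatal, where /ɕ/ would be expected.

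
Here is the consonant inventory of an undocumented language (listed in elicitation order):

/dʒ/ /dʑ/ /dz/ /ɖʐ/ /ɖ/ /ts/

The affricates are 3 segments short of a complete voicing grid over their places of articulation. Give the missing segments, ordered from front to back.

/tʃ/, /ʈʂ/, /tɕ/

Voiceless: /ts/ (alveolar).
Voiced: /dz/ (alveolar), /dʒ/ (postalveolar), /ɖʐ/ (retroflex), /dʑ/ (alveolo-palatal).
Gaps, from front to back: postalveolar lacks voiceless (/tʃ/); retroflex lacks voiceless (/ʈʂ/); alveolo-palatal lacks voiceless (/tɕ/).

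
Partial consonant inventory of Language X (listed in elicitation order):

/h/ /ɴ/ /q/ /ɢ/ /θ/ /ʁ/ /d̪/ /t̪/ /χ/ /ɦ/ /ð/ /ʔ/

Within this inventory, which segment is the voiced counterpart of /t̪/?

/d̪/

/t̪/ is a voiceless dental stop.
The voiced counterpart is a voiced dental stop — in this inventory, /d̪/.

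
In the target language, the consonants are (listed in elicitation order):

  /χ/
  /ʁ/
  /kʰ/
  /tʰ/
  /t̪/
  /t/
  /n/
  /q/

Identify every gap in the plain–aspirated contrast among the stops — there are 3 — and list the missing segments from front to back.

/t̪ʰ/, /k/, /qʰ/

Plain: /t̪/ (dental), /t/ (alveolar), /q/ (uvular).
Aspirated: /tʰ/ (alveolar), /kʰ/ (velar).
Gaps, from front to back: dental lacks aspirated (/t̪ʰ/); velar lacks plain (/k/); uvular lacks aspirated (/qʰ/).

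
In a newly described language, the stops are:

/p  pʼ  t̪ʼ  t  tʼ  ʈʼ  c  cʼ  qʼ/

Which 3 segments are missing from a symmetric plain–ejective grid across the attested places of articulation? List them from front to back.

/t̪/, /ʈ/, /q/

Plain: /p/ (bilabial), /t/ (alveolar), /c/ (palatal).
Ejective: /pʼ/ (bilabial), /t̪ʼ/ (dental), /tʼ/ (alveolar), /ʈʼ/ (retroflex), /cʼ/ (palatal), /qʼ/ (uvular).
Gaps, from front to back: dental lacks plain (/t̪/); retroflex lacks plain (/ʈ/); uvular lacks plain (/q/).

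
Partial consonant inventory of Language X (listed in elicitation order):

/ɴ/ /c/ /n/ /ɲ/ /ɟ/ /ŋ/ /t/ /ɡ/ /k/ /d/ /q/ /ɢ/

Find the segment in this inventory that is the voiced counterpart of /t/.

/t/ is a voiceless alveolar stop.
The voiced counterpart is a voiced alveolar stop — in this inventory, /d/.

/d/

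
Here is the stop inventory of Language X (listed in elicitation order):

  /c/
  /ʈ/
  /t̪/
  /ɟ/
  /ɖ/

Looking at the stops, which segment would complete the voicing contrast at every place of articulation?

/d̪/

place of articulation  voiceless  voiced  
dental            t̪        —       
retroflex         ʈ         ɖ       
palatal           c         ɟ       
The dental row has no voiced member, so the gap is the voiced dental stop /d̪/.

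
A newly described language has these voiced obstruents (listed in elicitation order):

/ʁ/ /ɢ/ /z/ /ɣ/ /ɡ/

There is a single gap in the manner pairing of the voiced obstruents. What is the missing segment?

alveolar: stop —, fricative /z/.
velar: stop /ɡ/, fricative /ɣ/.
uvular: stop /ɢ/, fricative /ʁ/.
The alveolar row has no stop member, so the gap is the alveolar stop /d/.

/d/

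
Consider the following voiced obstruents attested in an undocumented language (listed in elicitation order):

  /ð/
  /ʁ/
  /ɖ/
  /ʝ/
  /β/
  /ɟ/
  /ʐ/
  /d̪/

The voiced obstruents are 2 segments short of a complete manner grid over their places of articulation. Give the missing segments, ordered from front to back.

/b/, /ɢ/

Stop: /d̪/ (dental), /ɖ/ (retroflex), /ɟ/ (palatal).
Fricative: /β/ (bilabial), /ð/ (dental), /ʐ/ (retroflex), /ʝ/ (palatal), /ʁ/ (uvular).
Gaps, from front to back: bilabial lacks stop (/b/); uvular lacks stop (/ɢ/).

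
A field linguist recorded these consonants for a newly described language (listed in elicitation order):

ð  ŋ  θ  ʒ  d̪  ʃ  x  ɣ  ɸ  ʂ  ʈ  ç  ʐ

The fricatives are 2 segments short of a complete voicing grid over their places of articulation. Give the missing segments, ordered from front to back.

bilabial: voiceless /ɸ/, voiced —.
dental: voiceless /θ/, voiced /ð/.
postalveolar: voiceless /ʃ/, voiced /ʒ/.
retroflex: voiceless /ʂ/, voiced /ʐ/.
palatal: voiceless /ç/, voiced —.
velar: voiceless /x/, voiced /ɣ/.
Gaps, from front to back: bilabial lacks voiced (/β/); palatal lacks voiced (/ʝ/).

/β/, /ʝ/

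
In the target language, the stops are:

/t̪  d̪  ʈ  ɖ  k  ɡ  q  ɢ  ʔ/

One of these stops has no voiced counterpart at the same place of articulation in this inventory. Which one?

Dental: /t̪/ ~ /d̪/
Retroflex: /ʈ/ ~ /ɖ/
Velar: /k/ ~ /ɡ/
Uvular: /q/ ~ /ɢ/
Glottal: only /ʔ/ (voiceless); no voiced partner.
So /ʔ/ is the unpaired segment.

/ʔ/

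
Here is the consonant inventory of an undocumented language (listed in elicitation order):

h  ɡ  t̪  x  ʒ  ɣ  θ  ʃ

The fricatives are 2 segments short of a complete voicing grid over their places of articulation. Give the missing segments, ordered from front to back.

Voiceless: /θ/ (dental), /ʃ/ (postalveolar), /x/ (velar), /h/ (glottal).
Voiced: /ʒ/ (postalveolar), /ɣ/ (velar).
Gaps, from front to back: dental lacks voiced (/ð/); glottal lacks voiced (/ɦ/).

/ð/, /ɦ/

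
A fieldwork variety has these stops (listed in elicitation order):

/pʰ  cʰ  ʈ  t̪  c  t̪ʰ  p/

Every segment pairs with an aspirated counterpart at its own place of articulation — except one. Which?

Bilabial: /p/ ~ /pʰ/
Dental: /t̪/ ~ /t̪ʰ/
Palatal: /c/ ~ /cʰ/
Retroflex: only /ʈ/ (plain); no aspirated partner.
So /ʈ/ is the unpaired segment.

/ʈ/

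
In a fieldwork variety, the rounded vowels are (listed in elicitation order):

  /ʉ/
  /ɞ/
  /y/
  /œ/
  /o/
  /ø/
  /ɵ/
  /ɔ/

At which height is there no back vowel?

high

height            front     central   back    
high              y         ʉ         —       
high-mid          ø         ɵ         o       
low-mid           œ         ɞ         ɔ       
Every height has a back member except high, where /u/ would be expected.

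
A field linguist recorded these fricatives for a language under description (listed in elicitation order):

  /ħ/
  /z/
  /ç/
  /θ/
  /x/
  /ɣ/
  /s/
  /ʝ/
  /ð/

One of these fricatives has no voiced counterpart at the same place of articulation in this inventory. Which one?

Dental: /θ/ ~ /ð/
Alveolar: /s/ ~ /z/
Palatal: /ç/ ~ /ʝ/
Velar: /x/ ~ /ɣ/
Pharyngeal: only /ħ/ (voiceless); no voiced partner.
So /ħ/ is the unpaired segment.

/ħ/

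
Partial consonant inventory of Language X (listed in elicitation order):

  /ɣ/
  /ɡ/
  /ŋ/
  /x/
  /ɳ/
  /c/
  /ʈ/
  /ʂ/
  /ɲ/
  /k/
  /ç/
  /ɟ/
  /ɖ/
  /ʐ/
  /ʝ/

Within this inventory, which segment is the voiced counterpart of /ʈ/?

/ʈ/ is a voiceless retroflex stop.
The voiced counterpart is a voiced retroflex stop — in this inventory, /ɖ/.

/ɖ/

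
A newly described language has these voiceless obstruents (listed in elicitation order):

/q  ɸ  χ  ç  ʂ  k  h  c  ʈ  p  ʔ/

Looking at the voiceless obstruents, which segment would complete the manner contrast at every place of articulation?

/x/

place of articulation  stop      fricative
bilabial          p         ɸ       
retroflex         ʈ         ʂ       
palatal           c         ç       
velar             k         —       
uvular            q         χ       
glottal           ʔ         h       
The velar row has no fricative member, so the gap is the velar fricative /x/.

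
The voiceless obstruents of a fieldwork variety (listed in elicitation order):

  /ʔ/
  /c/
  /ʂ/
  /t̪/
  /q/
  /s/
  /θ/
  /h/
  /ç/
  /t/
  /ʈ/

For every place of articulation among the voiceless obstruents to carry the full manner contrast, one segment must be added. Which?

Stop: /t̪/ (dental), /t/ (alveolar), /ʈ/ (retroflex), /c/ (palatal), /q/ (uvular), /ʔ/ (glottal).
Fricative: /θ/ (dental), /s/ (alveolar), /ʂ/ (retroflex), /ç/ (palatal), /h/ (glottal).
The uvular row has no fricative member, so the gap is the uvular fricative /χ/.

/χ/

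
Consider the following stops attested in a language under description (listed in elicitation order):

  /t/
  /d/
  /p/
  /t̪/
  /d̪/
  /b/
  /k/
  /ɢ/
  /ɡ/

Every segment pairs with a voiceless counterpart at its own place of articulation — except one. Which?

Bilabial: /p/ ~ /b/
Dental: /t̪/ ~ /d̪/
Alveolar: /t/ ~ /d/
Velar: /k/ ~ /ɡ/
Uvular: only /ɢ/ (voiced); no voiceless partner.
So /ɢ/ is the unpaired segment.

/ɢ/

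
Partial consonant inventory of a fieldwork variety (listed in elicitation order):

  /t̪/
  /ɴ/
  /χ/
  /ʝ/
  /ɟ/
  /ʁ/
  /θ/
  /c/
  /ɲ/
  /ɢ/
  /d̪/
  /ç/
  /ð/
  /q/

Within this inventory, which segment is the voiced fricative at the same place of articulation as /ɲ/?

/ʝ/

/ɲ/ is a palatal nasal.
The voiced fricative at the same place is a voiced palatal fricative — in this inventory, /ʝ/.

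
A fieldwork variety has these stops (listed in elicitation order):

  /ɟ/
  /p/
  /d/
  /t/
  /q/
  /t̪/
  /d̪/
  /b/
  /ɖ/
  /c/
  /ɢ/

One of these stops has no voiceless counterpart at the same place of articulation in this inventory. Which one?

/ɖ/

Bilabial: /p/ ~ /b/
Dental: /t̪/ ~ /d̪/
Alveolar: /t/ ~ /d/
Palatal: /c/ ~ /ɟ/
Uvular: /q/ ~ /ɢ/
Retroflex: only /ɖ/ (voiced); no voiceless partner.
So /ɖ/ is the unpaired segment.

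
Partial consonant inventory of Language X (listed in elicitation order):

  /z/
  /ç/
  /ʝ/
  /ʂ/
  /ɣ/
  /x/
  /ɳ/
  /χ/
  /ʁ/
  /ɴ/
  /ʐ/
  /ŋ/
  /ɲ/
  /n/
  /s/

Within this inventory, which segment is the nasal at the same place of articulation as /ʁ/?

/ʁ/ is a voiced uvular fricative.
The nasal at the same place is an uvular nasal — in this inventory, /ɴ/.

/ɴ/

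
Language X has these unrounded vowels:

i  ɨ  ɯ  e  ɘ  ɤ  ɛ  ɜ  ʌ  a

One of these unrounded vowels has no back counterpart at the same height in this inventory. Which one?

/a/

High: /i/ ~ /ɨ/ ~ /ɯ/
High-mid: /e/ ~ /ɘ/ ~ /ɤ/
Low-mid: /ɛ/ ~ /ɜ/ ~ /ʌ/
Low: only /a/ (front); no back partner.
So /a/ is the unpaired segment.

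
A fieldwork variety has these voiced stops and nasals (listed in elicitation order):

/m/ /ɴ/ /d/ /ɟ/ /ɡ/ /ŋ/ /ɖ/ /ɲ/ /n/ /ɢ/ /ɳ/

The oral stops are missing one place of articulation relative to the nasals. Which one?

bilabial

Oral stop: /d/ (alveolar), /ɖ/ (retroflex), /ɟ/ (palatal), /ɡ/ (velar), /ɢ/ (uvular).
Nasal: /m/ (bilabial), /n/ (alveolar), /ɳ/ (retroflex), /ɲ/ (palatal), /ŋ/ (velar), /ɴ/ (uvular).
Every place of articulation has an oral stop member except bilabial, where /b/ would be expected.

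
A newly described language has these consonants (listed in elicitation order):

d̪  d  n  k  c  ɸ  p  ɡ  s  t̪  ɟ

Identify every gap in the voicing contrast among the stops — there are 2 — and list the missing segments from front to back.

/b/, /t/

place of articulation  voiceless  voiced  
bilabial          p         —       
dental            t̪        d̪      
alveolar          —         d       
palatal           c         ɟ       
velar             k         ɡ       
Gaps, from front to back: bilabial lacks voiced (/b/); alveolar lacks voiceless (/t/).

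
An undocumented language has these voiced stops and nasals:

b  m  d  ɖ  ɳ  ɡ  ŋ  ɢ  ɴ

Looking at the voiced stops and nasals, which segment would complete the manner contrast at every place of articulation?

/n/

bilabial: oral stop /b/, nasal /m/.
alveolar: oral stop /d/, nasal —.
retroflex: oral stop /ɖ/, nasal /ɳ/.
velar: oral stop /ɡ/, nasal /ŋ/.
uvular: oral stop /ɢ/, nasal /ɴ/.
The alveolar row has no nasal member, so the gap is the alveolar nasal /n/.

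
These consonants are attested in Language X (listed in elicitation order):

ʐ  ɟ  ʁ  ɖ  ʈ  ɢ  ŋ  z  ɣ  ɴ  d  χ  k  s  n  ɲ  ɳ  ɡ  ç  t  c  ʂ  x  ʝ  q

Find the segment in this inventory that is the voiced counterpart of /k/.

/ɡ/

/k/ is a voiceless velar stop.
The voiced counterpart is a voiced velar stop — in this inventory, /ɡ/.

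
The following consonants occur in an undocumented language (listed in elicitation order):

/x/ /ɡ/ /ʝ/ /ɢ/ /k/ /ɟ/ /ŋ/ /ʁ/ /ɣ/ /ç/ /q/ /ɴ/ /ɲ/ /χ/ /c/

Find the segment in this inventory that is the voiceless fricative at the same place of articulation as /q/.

/q/ is a voiceless uvular stop.
The voiceless fricative at the same place is a voiceless uvular fricative — in this inventory, /χ/.

/χ/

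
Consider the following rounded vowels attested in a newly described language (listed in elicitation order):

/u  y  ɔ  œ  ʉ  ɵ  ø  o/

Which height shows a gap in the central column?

low-mid

Front: /y/ (high), /ø/ (high-mid), /œ/ (low-mid).
Central: /ʉ/ (high), /ɵ/ (high-mid).
Back: /u/ (high), /o/ (high-mid), /ɔ/ (low-mid).
Every height has a central member except low-mid, where /ɞ/ would be expected.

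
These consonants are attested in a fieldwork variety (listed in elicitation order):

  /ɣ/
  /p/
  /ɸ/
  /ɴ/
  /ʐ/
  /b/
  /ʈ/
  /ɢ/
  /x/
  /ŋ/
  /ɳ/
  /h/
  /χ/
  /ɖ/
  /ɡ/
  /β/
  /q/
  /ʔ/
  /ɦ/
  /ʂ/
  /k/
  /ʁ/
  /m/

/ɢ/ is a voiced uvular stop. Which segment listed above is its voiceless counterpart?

The voiceless counterpart is a voiceless uvular stop — in this inventory, /q/.

/q/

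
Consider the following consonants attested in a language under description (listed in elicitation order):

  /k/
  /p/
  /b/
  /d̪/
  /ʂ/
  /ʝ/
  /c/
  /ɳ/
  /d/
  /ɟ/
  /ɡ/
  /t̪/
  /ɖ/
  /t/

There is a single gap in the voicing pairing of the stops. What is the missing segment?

/ʈ/

Voiceless: /p/ (bilabial), /t̪/ (dental), /t/ (alveolar), /c/ (palatal), /k/ (velar).
Voiced: /b/ (bilabial), /d̪/ (dental), /d/ (alveolar), /ɖ/ (retroflex), /ɟ/ (palatal), /ɡ/ (velar).
The retroflex row has no voiceless member, so the gap is the voiceless retroflex stop /ʈ/.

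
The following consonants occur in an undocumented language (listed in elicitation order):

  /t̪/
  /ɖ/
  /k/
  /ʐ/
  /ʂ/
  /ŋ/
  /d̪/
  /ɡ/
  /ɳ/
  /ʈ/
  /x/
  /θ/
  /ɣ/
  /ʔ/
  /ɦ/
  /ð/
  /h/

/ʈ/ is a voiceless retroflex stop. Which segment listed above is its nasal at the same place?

The nasal at the same place is a retroflex nasal — in this inventory, /ɳ/.

/ɳ/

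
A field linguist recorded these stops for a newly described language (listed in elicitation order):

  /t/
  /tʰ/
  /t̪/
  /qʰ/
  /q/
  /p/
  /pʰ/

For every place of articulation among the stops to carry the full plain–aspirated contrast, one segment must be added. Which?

/t̪ʰ/

Plain: /p/ (bilabial), /t̪/ (dental), /t/ (alveolar), /q/ (uvular).
Aspirated: /pʰ/ (bilabial), /tʰ/ (alveolar), /qʰ/ (uvular).
The dental row has no aspirated member, so the gap is the aspirated dental stop /t̪ʰ/.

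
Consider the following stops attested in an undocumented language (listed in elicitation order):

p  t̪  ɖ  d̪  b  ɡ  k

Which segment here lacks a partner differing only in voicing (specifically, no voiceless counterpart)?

Bilabial: /p/ ~ /b/
Dental: /t̪/ ~ /d̪/
Velar: /k/ ~ /ɡ/
Retroflex: only /ɖ/ (voiced); no voiceless partner.
So /ɖ/ is the unpaired segment.

/ɖ/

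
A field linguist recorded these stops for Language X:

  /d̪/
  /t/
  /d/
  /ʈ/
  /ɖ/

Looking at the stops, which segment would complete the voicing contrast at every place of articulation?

place of articulation  voiceless  voiced  
dental            —         d̪      
alveolar          t         d       
retroflex         ʈ         ɖ       
The dental row has no voiceless member, so the gap is the voiceless dental stop /t̪/.

/t̪/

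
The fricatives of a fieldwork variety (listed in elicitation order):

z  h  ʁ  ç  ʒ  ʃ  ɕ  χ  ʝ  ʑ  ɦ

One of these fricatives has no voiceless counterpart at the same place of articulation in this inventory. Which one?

Postalveolar: /ʃ/ ~ /ʒ/
Alveolo-palatal: /ɕ/ ~ /ʑ/
Palatal: /ç/ ~ /ʝ/
Uvular: /χ/ ~ /ʁ/
Glottal: /h/ ~ /ɦ/
Alveolar: only /z/ (voiced); no voiceless partner.
So /z/ is the unpaired segment.

/z/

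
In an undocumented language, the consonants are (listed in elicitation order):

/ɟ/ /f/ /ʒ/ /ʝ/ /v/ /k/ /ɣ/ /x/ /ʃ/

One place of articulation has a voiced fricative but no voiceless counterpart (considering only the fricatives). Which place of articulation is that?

place of articulation  voiceless  voiced  
labiodental       f         v       
postalveolar      ʃ         ʒ       
palatal           —         ʝ       
velar             x         ɣ       
Every place of articulation has a voiceless member except palatal, where /ç/ would be expected.

palatal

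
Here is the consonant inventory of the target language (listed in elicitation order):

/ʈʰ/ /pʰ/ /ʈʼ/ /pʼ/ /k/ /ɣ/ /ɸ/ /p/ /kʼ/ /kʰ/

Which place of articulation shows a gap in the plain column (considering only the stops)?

retroflex

place of articulation  plain     aspirated  ejective
bilabial          p         pʰ        pʼ      
retroflex         —         ʈʰ        ʈʼ      
velar             k         kʰ        kʼ      
Every place of articulation has a plain member except retroflex, where /ʈ/ would be expected.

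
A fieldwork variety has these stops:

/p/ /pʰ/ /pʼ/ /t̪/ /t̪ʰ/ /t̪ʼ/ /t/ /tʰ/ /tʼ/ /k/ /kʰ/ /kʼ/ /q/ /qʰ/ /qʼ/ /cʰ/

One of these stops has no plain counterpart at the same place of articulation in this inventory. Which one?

Bilabial: /p/ ~ /pʰ/ ~ /pʼ/
Dental: /t̪/ ~ /t̪ʰ/ ~ /t̪ʼ/
Alveolar: /t/ ~ /tʰ/ ~ /tʼ/
Velar: /k/ ~ /kʰ/ ~ /kʼ/
Uvular: /q/ ~ /qʰ/ ~ /qʼ/
Palatal: only /cʰ/ (aspirated); no plain partner.
So /cʰ/ is the unpaired segment.

/cʰ/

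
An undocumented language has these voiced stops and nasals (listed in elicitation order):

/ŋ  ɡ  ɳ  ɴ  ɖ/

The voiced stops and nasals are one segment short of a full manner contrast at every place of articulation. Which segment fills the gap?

/ɢ/

retroflex: oral stop /ɖ/, nasal /ɳ/.
velar: oral stop /ɡ/, nasal /ŋ/.
uvular: oral stop —, nasal /ɴ/.
The uvular row has no oral stop member, so the gap is the uvular oral stop /ɢ/.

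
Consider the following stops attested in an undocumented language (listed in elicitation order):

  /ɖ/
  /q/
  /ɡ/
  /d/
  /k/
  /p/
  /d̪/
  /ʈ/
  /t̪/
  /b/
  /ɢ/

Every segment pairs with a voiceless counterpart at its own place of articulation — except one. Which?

/d/

Bilabial: /p/ ~ /b/
Dental: /t̪/ ~ /d̪/
Retroflex: /ʈ/ ~ /ɖ/
Velar: /k/ ~ /ɡ/
Uvular: /q/ ~ /ɢ/
Alveolar: only /d/ (voiced); no voiceless partner.
So /d/ is the unpaired segment.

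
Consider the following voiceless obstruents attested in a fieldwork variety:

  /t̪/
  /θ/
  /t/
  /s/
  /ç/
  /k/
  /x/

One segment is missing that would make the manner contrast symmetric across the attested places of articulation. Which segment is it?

/c/

place of articulation  stop      fricative
dental            t̪        θ       
alveolar          t         s       
palatal           —         ç       
velar             k         x       
The palatal row has no stop member, so the gap is the palatal stop /c/.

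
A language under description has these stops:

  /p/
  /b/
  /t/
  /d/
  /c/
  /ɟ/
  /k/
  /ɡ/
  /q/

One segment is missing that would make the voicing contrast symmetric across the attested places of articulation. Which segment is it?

/ɢ/

place of articulation  voiceless  voiced  
bilabial          p         b       
alveolar          t         d       
palatal           c         ɟ       
velar             k         ɡ       
uvular            q         —       
The uvular row has no voiced member, so the gap is the voiced uvular stop /ɢ/.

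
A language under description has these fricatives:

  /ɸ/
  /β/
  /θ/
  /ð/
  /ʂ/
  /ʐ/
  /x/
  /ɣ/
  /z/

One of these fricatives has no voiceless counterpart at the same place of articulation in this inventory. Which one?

/z/

Bilabial: /ɸ/ ~ /β/
Dental: /θ/ ~ /ð/
Retroflex: /ʂ/ ~ /ʐ/
Velar: /x/ ~ /ɣ/
Alveolar: only /z/ (voiced); no voiceless partner.
So /z/ is the unpaired segment.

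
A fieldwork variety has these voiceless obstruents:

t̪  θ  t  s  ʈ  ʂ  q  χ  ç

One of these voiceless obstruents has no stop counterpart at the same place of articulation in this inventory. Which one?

/ç/

Dental: /t̪/ ~ /θ/
Alveolar: /t/ ~ /s/
Retroflex: /ʈ/ ~ /ʂ/
Uvular: /q/ ~ /χ/
Palatal: only /ç/ (fricative); no stop partner.
So /ç/ is the unpaired segment.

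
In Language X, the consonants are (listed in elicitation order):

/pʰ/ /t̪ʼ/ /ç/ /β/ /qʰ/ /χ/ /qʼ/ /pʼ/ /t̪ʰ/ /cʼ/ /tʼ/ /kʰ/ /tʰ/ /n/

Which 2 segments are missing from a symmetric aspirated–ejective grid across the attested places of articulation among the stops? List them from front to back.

/cʰ/, /kʼ/

bilabial: aspirated /pʰ/, ejective /pʼ/.
dental: aspirated /t̪ʰ/, ejective /t̪ʼ/.
alveolar: aspirated /tʰ/, ejective /tʼ/.
palatal: aspirated —, ejective /cʼ/.
velar: aspirated /kʰ/, ejective —.
uvular: aspirated /qʰ/, ejective /qʼ/.
Gaps, from front to back: palatal lacks aspirated (/cʰ/); velar lacks ejective (/kʼ/).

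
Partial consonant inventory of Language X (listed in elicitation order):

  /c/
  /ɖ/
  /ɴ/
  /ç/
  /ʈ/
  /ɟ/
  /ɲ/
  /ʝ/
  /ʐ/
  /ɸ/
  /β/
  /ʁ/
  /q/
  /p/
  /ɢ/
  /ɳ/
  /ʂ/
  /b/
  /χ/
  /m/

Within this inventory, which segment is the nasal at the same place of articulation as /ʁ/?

/ʁ/ is a voiced uvular fricative.
The nasal at the same place is an uvular nasal — in this inventory, /ɴ/.

/ɴ/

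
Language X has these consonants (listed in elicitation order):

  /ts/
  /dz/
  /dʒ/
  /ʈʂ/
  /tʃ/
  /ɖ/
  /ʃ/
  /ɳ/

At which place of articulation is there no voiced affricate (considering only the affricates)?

place of articulation  voiceless  voiced  
alveolar          ts        dz      
postalveolar      tʃ        dʒ      
retroflex         ʈʂ        —       
Every place of articulation has a voiced member except retroflex, where /ɖʐ/ would be expected.

retroflex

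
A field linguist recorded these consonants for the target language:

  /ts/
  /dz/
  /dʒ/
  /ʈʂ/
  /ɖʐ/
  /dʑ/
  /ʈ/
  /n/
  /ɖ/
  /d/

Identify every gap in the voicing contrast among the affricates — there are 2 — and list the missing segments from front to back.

/tʃ/, /tɕ/

alveolar: voiceless /ts/, voiced /dz/.
postalveolar: voiceless —, voiced /dʒ/.
retroflex: voiceless /ʈʂ/, voiced /ɖʐ/.
alveolo-palatal: voiceless —, voiced /dʑ/.
Gaps, from front to back: postalveolar lacks voiceless (/tʃ/); alveolo-palatal lacks voiceless (/tɕ/).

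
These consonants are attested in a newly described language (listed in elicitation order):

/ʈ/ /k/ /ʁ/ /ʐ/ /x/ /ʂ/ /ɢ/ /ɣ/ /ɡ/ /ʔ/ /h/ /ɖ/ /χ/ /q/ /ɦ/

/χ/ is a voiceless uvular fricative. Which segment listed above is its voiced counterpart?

/ʁ/

The voiced counterpart is a voiced uvular fricative — in this inventory, /ʁ/.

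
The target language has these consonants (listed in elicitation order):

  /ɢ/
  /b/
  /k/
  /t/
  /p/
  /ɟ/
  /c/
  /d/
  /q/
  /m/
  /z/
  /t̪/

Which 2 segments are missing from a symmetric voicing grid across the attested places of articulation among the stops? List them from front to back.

Voiceless: /p/ (bilabial), /t̪/ (dental), /t/ (alveolar), /c/ (palatal), /k/ (velar), /q/ (uvular).
Voiced: /b/ (bilabial), /d/ (alveolar), /ɟ/ (palatal), /ɢ/ (uvular).
Gaps, from front to back: dental lacks voiced (/d̪/); velar lacks voiced (/ɡ/).

/d̪/, /ɡ/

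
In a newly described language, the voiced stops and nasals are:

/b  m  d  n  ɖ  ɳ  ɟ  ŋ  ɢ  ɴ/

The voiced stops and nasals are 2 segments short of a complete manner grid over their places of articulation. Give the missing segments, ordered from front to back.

bilabial: oral stop /b/, nasal /m/.
alveolar: oral stop /d/, nasal /n/.
retroflex: oral stop /ɖ/, nasal /ɳ/.
palatal: oral stop /ɟ/, nasal —.
velar: oral stop —, nasal /ŋ/.
uvular: oral stop /ɢ/, nasal /ɴ/.
Gaps, from front to back: palatal lacks nasal (/ɲ/); velar lacks oral stop (/ɡ/).

/ɲ/, /ɡ/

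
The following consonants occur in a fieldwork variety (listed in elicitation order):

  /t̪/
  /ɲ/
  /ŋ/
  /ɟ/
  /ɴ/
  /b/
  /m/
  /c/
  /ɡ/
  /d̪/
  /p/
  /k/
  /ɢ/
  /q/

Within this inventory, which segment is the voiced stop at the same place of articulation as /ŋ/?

/ŋ/ is a velar nasal.
The voiced stop at the same place is a voiced velar stop — in this inventory, /ɡ/.

/ɡ/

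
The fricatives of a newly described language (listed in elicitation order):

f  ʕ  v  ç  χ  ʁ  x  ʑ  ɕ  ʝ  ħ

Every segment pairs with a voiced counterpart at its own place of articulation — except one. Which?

/x/

Labiodental: /f/ ~ /v/
Alveolo-palatal: /ɕ/ ~ /ʑ/
Palatal: /ç/ ~ /ʝ/
Uvular: /χ/ ~ /ʁ/
Pharyngeal: /ħ/ ~ /ʕ/
Velar: only /x/ (voiceless); no voiced partner.
So /x/ is the unpaired segment.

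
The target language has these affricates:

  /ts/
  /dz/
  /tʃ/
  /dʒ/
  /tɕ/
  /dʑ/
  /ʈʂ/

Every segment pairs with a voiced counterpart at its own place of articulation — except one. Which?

/ʈʂ/

Alveolar: /ts/ ~ /dz/
Postalveolar: /tʃ/ ~ /dʒ/
Alveolo-palatal: /tɕ/ ~ /dʑ/
Retroflex: only /ʈʂ/ (voiceless); no voiced partner.
So /ʈʂ/ is the unpaired segment.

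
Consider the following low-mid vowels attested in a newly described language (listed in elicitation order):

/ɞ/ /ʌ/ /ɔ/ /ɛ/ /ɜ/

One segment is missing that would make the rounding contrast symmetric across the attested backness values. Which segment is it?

/œ/

Unrounded: /ɛ/ (front), /ɜ/ (central), /ʌ/ (back).
Rounded: /ɞ/ (central), /ɔ/ (back).
The front row has no rounded member, so the gap is the front rounded vowel /œ/.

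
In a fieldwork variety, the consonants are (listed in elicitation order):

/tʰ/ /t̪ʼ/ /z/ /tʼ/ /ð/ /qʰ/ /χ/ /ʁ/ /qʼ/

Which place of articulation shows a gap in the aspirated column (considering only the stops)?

dental: aspirated —, ejective /t̪ʼ/.
alveolar: aspirated /tʰ/, ejective /tʼ/.
uvular: aspirated /qʰ/, ejective /qʼ/.
Every place of articulation has an aspirated member except dental, where /t̪ʰ/ would be expected.

dental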